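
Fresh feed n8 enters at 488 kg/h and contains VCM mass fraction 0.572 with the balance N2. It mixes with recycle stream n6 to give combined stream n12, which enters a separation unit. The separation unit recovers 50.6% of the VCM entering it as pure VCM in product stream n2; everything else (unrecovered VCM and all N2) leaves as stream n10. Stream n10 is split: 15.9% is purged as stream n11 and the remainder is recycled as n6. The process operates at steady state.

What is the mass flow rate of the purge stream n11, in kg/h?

N2 enters only via n8 and leaves only via the purge: 488×0.428 = 0.159×(N2 in n10), and the separation unit passes all N2, so N2 in n12 = N2 in n10 = 1313.6 kg/h.
VCM in n12: m_A = 488×0.572 + (1−0.159)·(1−0.506)·m_A, so m_A = 279.14/0.5845 = 477.53 kg/h.
n10 = (1−0.506)×477.53 + 1313.6 = 1549.5 kg/h.
Purge n11 = 0.159×1549.5 = 246.37 kg/h.

246.4 kg/h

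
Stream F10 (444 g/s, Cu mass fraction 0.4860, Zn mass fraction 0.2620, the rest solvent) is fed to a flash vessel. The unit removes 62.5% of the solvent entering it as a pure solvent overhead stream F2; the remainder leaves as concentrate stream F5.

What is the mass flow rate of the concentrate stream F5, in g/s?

solvent entering = 444×0.252 = 111.89 g/s; overhead removed = 0.625×111.89 = 69.93 g/s.
Concentrate = 444 − 69.93 = 374.07 g/s.

374.1 g/s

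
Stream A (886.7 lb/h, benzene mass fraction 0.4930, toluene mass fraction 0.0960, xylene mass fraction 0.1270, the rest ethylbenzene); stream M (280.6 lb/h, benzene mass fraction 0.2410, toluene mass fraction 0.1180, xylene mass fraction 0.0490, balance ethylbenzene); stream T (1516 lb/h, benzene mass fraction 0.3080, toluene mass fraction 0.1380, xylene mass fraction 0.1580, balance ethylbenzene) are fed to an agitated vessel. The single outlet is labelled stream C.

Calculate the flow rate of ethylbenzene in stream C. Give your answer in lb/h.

ethylbenzene out = ethylbenzene in = 886.7×0.284 + 280.6×0.592 + 1516×0.396 = 1018.3 lb/h.

1018 lb/h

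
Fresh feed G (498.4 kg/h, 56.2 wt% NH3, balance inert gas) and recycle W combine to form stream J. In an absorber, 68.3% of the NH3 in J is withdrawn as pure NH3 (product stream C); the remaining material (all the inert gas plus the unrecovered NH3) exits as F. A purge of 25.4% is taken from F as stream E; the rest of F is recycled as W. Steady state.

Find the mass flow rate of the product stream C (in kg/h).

250.6 kg/h

NH3 in J: m_A = 498.4×0.562 + (1−0.254)·(1−0.683)·m_A, so m_A = 280.1/0.7635 = 366.86 kg/h.
Product C = 0.683×366.86 = 250.56 kg/h.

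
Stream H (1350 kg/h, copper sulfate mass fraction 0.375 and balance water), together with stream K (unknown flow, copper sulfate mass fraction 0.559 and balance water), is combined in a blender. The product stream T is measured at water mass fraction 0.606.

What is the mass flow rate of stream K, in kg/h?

Let K be the unknown flow. Total out = 1350 + K.
water balance: 843.75 + 0.441·K = 0.606·(1350 + K)
(0.441 − 0.606)·K = 0.606×1350 − 843.75 = -25.65
K = -25.65 / -0.165 = 155.45 kg/h

155.5 kg/h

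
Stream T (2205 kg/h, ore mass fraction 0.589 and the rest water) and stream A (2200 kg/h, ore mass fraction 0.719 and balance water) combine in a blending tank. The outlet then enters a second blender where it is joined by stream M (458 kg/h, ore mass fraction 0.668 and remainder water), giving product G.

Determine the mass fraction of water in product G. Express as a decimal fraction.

Overall, product flow = 4863 kg/h.
water in = 2205×0.411 + 2200×0.281 + 458×0.332 = 1676.5 kg/h.
water fraction in G = 0.345.

0.345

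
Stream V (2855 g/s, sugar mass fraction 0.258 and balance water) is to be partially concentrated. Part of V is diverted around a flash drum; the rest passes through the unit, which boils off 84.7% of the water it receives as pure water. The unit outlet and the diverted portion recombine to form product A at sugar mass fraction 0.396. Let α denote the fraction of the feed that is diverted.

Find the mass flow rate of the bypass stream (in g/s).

1272 g/s

All 2855×0.258 = 736.59 g/s of sugar reaches A, so A = 736.59/0.396 = 1860.1 g/s and vapour = 994.92 g/s.
The evaporator receives (1−α)·2855 of feed at 0.742 water and removes 0.847 of that water:
0.847×0.742×(1−α)×2855 = 994.92
(1−α) = 994.92/1794.3 = 0.5545;  α = 0.4455.
Bypass flow = 0.4455×2855 = 1271.9 g/s.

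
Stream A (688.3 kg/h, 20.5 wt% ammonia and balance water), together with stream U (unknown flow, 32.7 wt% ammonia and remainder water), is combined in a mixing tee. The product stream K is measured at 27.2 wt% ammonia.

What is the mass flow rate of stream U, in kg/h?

Let U be the unknown flow. Total out = 688.3 + U.
ammonia balance: 141.1 + 0.327·U = 0.272·(688.3 + U)
(0.327 − 0.272)·U = 0.272×688.3 − 141.1 = 46.116
U = 46.116 / 0.055 = 838.47 kg/h

838.5 kg/h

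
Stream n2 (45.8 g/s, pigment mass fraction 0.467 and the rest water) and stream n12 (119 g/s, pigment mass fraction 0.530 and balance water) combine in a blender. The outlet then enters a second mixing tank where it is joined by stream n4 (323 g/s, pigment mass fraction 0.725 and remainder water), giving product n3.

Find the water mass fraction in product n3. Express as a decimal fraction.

Overall, product flow = 487.8 g/s.
water in = 45.8×0.533 + 119×0.470 + 323×0.275 = 169.17 g/s.
water fraction in n3 = 0.347.

0.347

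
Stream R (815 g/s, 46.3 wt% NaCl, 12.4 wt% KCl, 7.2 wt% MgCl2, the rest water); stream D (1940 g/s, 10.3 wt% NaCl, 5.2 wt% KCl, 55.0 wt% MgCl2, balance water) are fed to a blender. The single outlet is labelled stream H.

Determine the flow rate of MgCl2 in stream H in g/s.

MgCl2 out = MgCl2 in = 815×0.072 + 1940×0.550 = 1125.7 g/s.

1126 g/s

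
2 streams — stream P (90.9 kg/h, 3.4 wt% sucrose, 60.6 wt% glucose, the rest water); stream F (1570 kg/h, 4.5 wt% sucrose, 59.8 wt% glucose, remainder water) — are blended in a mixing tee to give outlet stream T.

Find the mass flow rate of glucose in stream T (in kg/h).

993.9 kg/h

glucose out = glucose in = 90.9×0.606 + 1570×0.598 = 993.95 kg/h.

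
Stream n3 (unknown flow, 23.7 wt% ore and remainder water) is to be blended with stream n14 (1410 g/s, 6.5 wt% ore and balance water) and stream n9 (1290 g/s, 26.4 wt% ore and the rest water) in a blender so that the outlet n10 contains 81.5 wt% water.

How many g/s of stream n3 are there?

1294 g/s

Let n3 be the unknown flow. Total out = 2700 + n3.
water balance: 2267.8 + 0.763·n3 = 0.815·(2700 + n3)
(0.763 − 0.815)·n3 = 0.815×2700 − 2267.8 = -67.29
n3 = -67.29 / -0.052 = 1294 g/s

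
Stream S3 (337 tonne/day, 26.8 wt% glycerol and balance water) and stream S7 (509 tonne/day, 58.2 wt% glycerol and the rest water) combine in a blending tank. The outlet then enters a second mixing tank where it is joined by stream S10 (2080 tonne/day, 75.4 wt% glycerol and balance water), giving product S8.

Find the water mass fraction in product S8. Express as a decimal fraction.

0.3319

Overall, product flow = 2926 tonne/day.
water in = 337×0.732 + 509×0.418 + 2080×0.246 = 971.13 tonne/day.
water fraction in S8 = 0.3319.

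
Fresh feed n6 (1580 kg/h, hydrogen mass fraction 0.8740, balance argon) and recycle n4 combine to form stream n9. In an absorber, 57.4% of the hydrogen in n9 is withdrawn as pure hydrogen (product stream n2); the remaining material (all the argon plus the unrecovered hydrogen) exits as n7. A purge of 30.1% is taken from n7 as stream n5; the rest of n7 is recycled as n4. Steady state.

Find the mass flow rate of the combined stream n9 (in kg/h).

2628 kg/h

argon enters only via n6 and leaves only via the purge: 1580×0.126 = 0.301×(argon in n7), and the absorber passes all argon, so argon in n9 = argon in n7 = 661.4 kg/h.
hydrogen in n9: m_A = 1580×0.874 + (1−0.301)·(1−0.574)·m_A, so m_A = 1380.9/0.7022 = 1966.5 kg/h.
n9 = 1966.5 + 661.4 = 2627.9 kg/h.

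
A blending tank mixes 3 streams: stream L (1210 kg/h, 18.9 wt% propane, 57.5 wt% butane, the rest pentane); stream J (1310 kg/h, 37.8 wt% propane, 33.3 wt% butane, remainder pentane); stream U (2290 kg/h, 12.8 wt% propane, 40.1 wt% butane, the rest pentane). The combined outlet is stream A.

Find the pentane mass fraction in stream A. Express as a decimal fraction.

Total flow out = 1210 + 1310 + 2290 = 4810 kg/h.
pentane in = 1210×0.236 + 1310×0.289 + 2290×0.471 = 1742.7 kg/h.
pentane mass fraction in A = 1742.7/4810 = 0.362.

0.362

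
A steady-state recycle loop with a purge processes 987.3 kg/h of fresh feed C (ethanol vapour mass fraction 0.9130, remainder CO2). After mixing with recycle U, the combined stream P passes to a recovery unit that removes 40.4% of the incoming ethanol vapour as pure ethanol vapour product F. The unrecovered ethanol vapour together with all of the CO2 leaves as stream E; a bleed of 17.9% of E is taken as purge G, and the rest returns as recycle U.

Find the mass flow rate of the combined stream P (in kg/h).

2245 kg/h

CO2 enters only via C and leaves only via the purge: 987.3×0.087 = 0.179×(CO2 in E), and the recovery unit passes all CO2, so CO2 in P = CO2 in E = 479.86 kg/h.
ethanol vapour in P: m_A = 987.3×0.913 + (1−0.179)·(1−0.404)·m_A, so m_A = 901.4/0.5107 = 1765.1 kg/h.
P = 1765.1 + 479.86 = 2245 kg/h.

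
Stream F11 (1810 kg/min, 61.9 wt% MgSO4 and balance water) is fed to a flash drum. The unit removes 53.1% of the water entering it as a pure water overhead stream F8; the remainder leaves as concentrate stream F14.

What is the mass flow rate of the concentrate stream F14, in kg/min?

1444 kg/min

water entering = 1810×0.381 = 689.61 kg/min; overhead removed = 0.531×689.61 = 366.18 kg/min.
Concentrate = 1810 − 366.18 = 1443.8 kg/min.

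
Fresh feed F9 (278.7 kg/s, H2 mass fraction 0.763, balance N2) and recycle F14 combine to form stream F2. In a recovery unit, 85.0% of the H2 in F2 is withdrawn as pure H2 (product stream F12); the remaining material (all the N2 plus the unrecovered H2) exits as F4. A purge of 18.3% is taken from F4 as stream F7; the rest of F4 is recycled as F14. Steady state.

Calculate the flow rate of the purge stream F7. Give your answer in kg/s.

72.7 kg/s

N2 enters only via F9 and leaves only via the purge: 278.7×0.237 = 0.183×(N2 in F4), and the recovery unit passes all N2, so N2 in F2 = N2 in F4 = 360.94 kg/s.
H2 in F2: m_A = 278.7×0.763 + (1−0.183)·(1−0.850)·m_A, so m_A = 212.65/0.8774 = 242.35 kg/s.
F4 = (1−0.850)×242.35 + 360.94 = 397.29 kg/s.
Purge F7 = 0.183×397.29 = 72.704 kg/s.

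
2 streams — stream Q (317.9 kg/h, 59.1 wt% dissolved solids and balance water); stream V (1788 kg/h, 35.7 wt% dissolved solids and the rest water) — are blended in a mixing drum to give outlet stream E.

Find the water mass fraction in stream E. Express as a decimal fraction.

Total flow out = 317.9 + 1788 = 2105.9 kg/h.
water in = 317.9×0.409 + 1788×0.643 = 1279.7 kg/h.
water mass fraction in E = 1279.7/2105.9 = 0.608.

0.608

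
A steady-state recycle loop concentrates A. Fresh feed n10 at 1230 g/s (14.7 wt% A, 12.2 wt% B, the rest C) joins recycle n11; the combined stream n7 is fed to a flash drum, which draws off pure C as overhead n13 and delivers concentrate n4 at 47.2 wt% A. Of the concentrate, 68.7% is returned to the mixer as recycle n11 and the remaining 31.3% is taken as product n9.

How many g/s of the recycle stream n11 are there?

840.8 g/s

Overall A balance (none leaves overhead): A in fresh feed = A in product, i.e. 1230×0.147 = (1−0.687)·n4·0.472.
n4 = 180.81/(0.472×0.313) = 1223.9 g/s.
Recycle n11 = 0.687×1223.9 = 840.8 g/s.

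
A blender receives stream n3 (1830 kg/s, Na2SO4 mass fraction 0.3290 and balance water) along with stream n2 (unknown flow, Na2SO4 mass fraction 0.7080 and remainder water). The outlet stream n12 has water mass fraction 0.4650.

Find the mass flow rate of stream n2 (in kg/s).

Let n2 be the unknown flow. Total out = 1830 + n2.
water balance: 1227.9 + 0.292·n2 = 0.465·(1830 + n2)
(0.292 − 0.465)·n2 = 0.465×1830 − 1227.9 = -376.98
n2 = -376.98 / -0.173 = 2179.1 kg/s

2179 kg/s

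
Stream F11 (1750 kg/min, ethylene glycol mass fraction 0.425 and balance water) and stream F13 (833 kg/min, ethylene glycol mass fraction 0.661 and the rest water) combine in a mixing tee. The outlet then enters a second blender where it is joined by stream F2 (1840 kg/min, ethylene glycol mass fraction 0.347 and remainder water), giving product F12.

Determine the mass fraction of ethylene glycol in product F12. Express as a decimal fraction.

Overall, product flow = 4423 kg/min.
ethylene glycol in = 1750×0.425 + 833×0.661 + 1840×0.347 = 1932.8 kg/min.
ethylene glycol fraction in F12 = 0.437.

0.437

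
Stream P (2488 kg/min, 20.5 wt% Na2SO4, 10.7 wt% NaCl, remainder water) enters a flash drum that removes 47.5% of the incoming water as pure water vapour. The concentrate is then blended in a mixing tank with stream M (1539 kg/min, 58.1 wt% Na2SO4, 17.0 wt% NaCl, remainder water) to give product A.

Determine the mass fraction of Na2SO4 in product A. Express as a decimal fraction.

0.437

Vapour removed = 0.475×0.688×2488 = 813.08 kg/min; concentrate = 1674.9 kg/min.
Na2SO4 reaching the mixer = 510.04 (from concentrate) + 1539×0.581 = 1404.2 kg/min.
Product flow = 1674.9 + 1539 = 3213.9 kg/min; Na2SO4 fraction = 0.437.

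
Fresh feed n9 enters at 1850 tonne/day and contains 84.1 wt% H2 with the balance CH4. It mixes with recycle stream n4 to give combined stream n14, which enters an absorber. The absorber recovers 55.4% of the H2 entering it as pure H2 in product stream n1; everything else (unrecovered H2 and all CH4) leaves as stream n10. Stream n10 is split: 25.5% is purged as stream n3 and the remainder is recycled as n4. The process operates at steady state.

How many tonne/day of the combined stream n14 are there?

3484 tonne/day

CH4 enters only via n9 and leaves only via the purge: 1850×0.159 = 0.255×(CH4 in n10), and the absorber passes all CH4, so CH4 in n14 = CH4 in n10 = 1153.5 tonne/day.
H2 in n14: m_A = 1850×0.841 + (1−0.255)·(1−0.554)·m_A, so m_A = 1555.8/0.6677 = 2330.1 tonne/day.
n14 = 2330.1 + 1153.5 = 3483.6 tonne/day.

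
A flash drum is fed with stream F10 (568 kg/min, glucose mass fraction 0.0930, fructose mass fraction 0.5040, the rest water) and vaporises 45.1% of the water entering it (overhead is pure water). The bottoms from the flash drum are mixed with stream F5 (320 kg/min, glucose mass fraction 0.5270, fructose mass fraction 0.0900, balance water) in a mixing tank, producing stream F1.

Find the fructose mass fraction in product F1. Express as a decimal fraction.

Vapour removed = 0.451×0.403×568 = 103.24 kg/min; concentrate = 464.76 kg/min.
fructose reaching the mixer = 286.27 (from concentrate) + 320×0.090 = 315.07 kg/min.
Product flow = 464.76 + 320 = 784.76 kg/min; fructose fraction = 0.4015.

0.4015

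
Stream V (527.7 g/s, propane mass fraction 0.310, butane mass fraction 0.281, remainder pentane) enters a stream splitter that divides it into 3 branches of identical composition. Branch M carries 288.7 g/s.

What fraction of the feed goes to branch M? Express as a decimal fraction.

0.547

Fraction to M = 288.7/527.7 = 0.5471.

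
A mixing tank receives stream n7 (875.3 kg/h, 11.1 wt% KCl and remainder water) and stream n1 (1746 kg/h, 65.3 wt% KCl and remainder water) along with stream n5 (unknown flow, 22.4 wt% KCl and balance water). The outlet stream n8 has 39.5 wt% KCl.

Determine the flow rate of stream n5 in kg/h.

1181 kg/h

Let n5 be the unknown flow. Total out = 2621.3 + n5.
KCl balance: 1237.3 + 0.224·n5 = 0.395·(2621.3 + n5)
(0.224 − 0.395)·n5 = 0.395×2621.3 − 1237.3 = -201.88
n5 = -201.88 / -0.171 = 1180.6 kg/h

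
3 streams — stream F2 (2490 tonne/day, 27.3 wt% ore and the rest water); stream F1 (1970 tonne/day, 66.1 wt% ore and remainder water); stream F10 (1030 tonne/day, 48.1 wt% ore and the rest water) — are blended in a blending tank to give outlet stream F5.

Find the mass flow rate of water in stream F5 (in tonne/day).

3013 tonne/day

water out = water in = 2490×0.727 + 1970×0.339 + 1030×0.519 = 3012.6 tonne/day.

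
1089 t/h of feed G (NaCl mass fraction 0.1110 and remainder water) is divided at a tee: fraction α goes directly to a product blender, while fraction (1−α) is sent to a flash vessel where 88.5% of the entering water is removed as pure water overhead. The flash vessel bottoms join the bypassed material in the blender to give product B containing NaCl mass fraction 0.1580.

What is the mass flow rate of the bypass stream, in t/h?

677.3 t/h

All 1089×0.111 = 120.88 t/h of NaCl reaches B, so B = 120.88/0.158 = 765.06 t/h and vapour = 323.94 t/h.
The evaporator receives (1−α)·1089 of feed at 0.889 water and removes 0.885 of that water:
0.885×0.889×(1−α)×1089 = 323.94
(1−α) = 323.94/856.79 = 0.3781;  α = 0.6219.
Bypass flow = 0.6219×1089 = 677.26 t/h.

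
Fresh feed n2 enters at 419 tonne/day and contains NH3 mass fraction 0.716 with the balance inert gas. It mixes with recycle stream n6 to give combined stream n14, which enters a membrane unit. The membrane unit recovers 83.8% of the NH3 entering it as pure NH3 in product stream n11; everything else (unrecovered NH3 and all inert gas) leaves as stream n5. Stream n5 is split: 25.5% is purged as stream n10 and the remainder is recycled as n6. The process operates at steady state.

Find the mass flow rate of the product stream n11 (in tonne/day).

285.9 tonne/day

NH3 in n14: m_A = 419×0.716 + (1−0.255)·(1−0.838)·m_A, so m_A = 300/0.8793 = 341.18 tonne/day.
Product n11 = 0.838×341.18 = 285.91 tonne/day.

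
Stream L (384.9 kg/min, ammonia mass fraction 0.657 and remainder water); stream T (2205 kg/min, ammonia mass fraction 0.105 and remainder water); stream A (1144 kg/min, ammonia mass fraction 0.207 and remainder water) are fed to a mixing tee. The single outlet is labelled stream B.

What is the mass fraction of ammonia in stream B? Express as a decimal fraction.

0.193

Total flow out = 384.9 + 2205 + 1144 = 3733.9 kg/min.
ammonia in = 384.9×0.657 + 2205×0.105 + 1144×0.207 = 721.21 kg/min.
ammonia mass fraction in B = 721.21/3733.9 = 0.193.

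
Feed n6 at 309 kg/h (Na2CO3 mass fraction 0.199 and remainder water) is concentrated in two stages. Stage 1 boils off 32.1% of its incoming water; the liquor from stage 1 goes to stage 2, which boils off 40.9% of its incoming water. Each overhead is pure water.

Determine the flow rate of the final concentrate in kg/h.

water in feed = 309×0.801 = 247.51 kg/h.
After stage 1: water left = (1−0.321)×247.51 = 168.06; stream total = 229.55 kg/h.
After stage 2: water left = (1−0.409)×168.06 = 99.323; final concentrate = 160.81 kg/h.

160.8 kg/h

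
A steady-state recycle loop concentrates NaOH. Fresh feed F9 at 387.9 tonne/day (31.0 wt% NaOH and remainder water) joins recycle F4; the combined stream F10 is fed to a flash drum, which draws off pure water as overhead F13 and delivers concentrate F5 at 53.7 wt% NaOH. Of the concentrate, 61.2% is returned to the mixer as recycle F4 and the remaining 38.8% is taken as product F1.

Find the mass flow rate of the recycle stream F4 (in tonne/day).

Overall NaOH balance (none leaves overhead): NaOH in fresh feed = NaOH in product, i.e. 387.9×0.310 = (1−0.612)·F5·0.537.
F5 = 120.25/(0.537×0.388) = 577.13 tonne/day.
Recycle F4 = 0.612×577.13 = 353.21 tonne/day.

353.2 tonne/day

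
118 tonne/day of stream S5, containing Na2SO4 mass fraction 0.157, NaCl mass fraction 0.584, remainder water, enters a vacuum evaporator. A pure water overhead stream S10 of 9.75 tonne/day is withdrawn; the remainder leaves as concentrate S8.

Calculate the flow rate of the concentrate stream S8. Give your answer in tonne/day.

108.2 tonne/day

Concentrate = 118 − 9.75 = 108.25 tonne/day.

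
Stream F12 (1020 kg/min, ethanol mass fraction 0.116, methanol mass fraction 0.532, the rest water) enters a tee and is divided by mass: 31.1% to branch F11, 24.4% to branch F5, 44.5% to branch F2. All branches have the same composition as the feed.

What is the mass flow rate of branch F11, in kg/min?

317.2 kg/min

Branch F11 flow = 0.311×1020 = 317.22 kg/min.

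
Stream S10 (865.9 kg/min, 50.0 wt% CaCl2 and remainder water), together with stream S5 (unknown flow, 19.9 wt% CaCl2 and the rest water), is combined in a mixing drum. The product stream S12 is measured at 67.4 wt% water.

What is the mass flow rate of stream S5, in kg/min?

Let S5 be the unknown flow. Total out = 865.9 + S5.
water balance: 432.95 + 0.801·S5 = 0.674·(865.9 + S5)
(0.801 − 0.674)·S5 = 0.674×865.9 − 432.95 = 150.67
S5 = 150.67 / 0.127 = 1186.4 kg/min

1186 kg/min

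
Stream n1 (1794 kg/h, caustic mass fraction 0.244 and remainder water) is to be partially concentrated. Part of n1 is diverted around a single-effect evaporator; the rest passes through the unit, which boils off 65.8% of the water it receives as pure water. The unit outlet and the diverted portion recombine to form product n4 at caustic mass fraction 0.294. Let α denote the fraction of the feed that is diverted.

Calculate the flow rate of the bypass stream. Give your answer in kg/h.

1181 kg/h

All 1794×0.244 = 437.74 kg/h of caustic reaches n4, so n4 = 437.74/0.294 = 1488.9 kg/h and vapour = 305.1 kg/h.
The evaporator receives (1−α)·1794 of feed at 0.756 water and removes 0.658 of that water:
0.658×0.756×(1−α)×1794 = 305.1
(1−α) = 305.1/892.42 = 0.3419;  α = 0.6581.
Bypass flow = 0.6581×1794 = 1180.7 kg/h.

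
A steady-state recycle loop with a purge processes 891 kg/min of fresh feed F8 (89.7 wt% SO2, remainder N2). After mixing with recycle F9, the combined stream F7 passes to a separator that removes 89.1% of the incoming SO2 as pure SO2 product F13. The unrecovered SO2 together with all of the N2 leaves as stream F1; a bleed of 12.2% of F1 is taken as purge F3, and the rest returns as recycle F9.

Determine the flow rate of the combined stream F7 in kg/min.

N2 enters only via F8 and leaves only via the purge: 891×0.103 = 0.122×(N2 in F1), and the separator passes all N2, so N2 in F7 = N2 in F1 = 752.24 kg/min.
SO2 in F7: m_A = 891×0.897 + (1−0.122)·(1−0.891)·m_A, so m_A = 799.23/0.9043 = 883.81 kg/min.
F7 = 883.81 + 752.24 = 1636 kg/min.

1636 kg/min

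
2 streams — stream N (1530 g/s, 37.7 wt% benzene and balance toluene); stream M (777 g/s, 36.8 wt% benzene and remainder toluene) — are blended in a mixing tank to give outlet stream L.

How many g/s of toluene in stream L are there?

toluene out = toluene in = 1530×0.623 + 777×0.632 = 1444.3 g/s.

1444 g/s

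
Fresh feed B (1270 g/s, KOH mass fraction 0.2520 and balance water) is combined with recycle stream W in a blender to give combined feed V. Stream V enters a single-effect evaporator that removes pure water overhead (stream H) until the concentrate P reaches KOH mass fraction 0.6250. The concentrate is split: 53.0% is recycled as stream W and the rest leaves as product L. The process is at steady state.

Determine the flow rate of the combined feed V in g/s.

1847 g/s

Overall KOH balance (none leaves overhead): KOH in fresh feed = KOH in product, i.e. 1270×0.252 = (1−0.530)·P·0.625.
P = 320.04/(0.625×0.470) = 1089.5 g/s.
Recycle W = 0.530×1089.5 = 577.43 g/s.
Combined feed V = 1270 + 577.43 = 1847.4 g/s.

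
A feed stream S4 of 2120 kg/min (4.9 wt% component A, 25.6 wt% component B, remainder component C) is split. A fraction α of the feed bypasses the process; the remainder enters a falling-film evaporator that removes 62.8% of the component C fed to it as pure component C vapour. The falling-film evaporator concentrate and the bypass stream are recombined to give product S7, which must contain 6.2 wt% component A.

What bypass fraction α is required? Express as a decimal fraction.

All 2120×0.049 = 103.88 kg/min of component A reaches S7, so S7 = 103.88/0.062 = 1675.5 kg/min and vapour = 444.52 kg/min.
The evaporator receives (1−α)·2120 of feed at 0.695 component C and removes 0.628 of that component C:
0.628×0.695×(1−α)×2120 = 444.52
(1−α) = 444.52/925.3 = 0.4804;  α = 0.5196.

0.520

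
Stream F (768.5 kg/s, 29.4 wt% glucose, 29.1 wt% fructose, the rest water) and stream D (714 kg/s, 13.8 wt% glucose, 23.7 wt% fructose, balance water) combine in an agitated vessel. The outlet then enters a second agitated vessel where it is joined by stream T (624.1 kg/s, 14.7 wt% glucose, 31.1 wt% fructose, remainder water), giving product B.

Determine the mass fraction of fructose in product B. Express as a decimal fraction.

0.2786

Overall, product flow = 2106.6 kg/s.
fructose in = 768.5×0.291 + 714×0.237 + 624.1×0.311 = 586.95 kg/s.
fructose fraction in B = 0.2786.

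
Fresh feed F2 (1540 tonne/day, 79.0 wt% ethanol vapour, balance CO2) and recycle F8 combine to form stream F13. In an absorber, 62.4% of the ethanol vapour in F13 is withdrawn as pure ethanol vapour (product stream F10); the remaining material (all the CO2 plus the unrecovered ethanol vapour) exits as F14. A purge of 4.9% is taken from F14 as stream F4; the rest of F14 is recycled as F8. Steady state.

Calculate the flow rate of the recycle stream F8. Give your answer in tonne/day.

6954 tonne/day

CO2 enters only via F2 and leaves only via the purge: 1540×0.210 = 0.049×(CO2 in F14), and the absorber passes all CO2, so CO2 in F13 = CO2 in F14 = 6600 tonne/day.
ethanol vapour in F13: m_A = 1540×0.790 + (1−0.049)·(1−0.624)·m_A, so m_A = 1216.6/0.6424 = 1893.8 tonne/day.
F14 = (1−0.624)×1893.8 + 6600 = 7312.1 tonne/day.
Recycle F8 = (1−0.049)×7312.1 = 6953.8 tonne/day.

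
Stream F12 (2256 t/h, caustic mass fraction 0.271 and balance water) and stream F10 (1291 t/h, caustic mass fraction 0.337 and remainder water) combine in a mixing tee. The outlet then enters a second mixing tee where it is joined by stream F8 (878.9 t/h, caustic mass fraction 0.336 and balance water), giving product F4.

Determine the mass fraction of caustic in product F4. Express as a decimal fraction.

0.303

Overall, product flow = 4425.9 t/h.
caustic in = 2256×0.271 + 1291×0.337 + 878.9×0.336 = 1341.8 t/h.
caustic fraction in F4 = 0.303.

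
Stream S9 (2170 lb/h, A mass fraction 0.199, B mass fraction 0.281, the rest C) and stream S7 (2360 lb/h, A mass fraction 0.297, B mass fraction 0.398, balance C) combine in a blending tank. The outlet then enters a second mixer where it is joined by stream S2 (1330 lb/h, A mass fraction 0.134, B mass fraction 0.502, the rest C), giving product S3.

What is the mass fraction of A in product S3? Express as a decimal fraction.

Overall, product flow = 5860 lb/h.
A in = 2170×0.199 + 2360×0.297 + 1330×0.134 = 1311 lb/h.
A fraction in S3 = 0.224.

0.224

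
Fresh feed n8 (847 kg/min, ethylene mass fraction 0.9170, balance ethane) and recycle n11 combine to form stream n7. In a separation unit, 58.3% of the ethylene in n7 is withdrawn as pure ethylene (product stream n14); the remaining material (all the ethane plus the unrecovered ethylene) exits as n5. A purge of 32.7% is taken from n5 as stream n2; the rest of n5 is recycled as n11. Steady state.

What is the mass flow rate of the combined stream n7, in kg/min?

ethane enters only via n8 and leaves only via the purge: 847×0.083 = 0.327×(ethane in n5), and the separation unit passes all ethane, so ethane in n7 = ethane in n5 = 214.99 kg/min.
ethylene in n7: m_A = 847×0.917 + (1−0.327)·(1−0.583)·m_A, so m_A = 776.7/0.7194 = 1079.7 kg/min.
n7 = 1079.7 + 214.99 = 1294.7 kg/min.

1295 kg/min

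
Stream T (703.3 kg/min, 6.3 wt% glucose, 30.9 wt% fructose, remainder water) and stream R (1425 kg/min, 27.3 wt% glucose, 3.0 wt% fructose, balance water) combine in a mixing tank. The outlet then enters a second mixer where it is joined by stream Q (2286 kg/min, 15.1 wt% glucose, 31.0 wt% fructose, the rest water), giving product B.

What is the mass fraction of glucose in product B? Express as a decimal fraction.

Overall, product flow = 4414.3 kg/min.
glucose in = 703.3×0.063 + 1425×0.273 + 2286×0.151 = 778.52 kg/min.
glucose fraction in B = 0.176.

0.176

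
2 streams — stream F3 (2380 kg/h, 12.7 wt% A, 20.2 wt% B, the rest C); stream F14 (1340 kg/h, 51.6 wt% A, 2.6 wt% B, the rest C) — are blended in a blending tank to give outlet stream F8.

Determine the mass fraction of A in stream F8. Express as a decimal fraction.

Total flow out = 2380 + 1340 = 3720 kg/h.
A in = 2380×0.127 + 1340×0.516 = 993.7 kg/h.
A mass fraction in F8 = 993.7/3720 = 0.267.

0.267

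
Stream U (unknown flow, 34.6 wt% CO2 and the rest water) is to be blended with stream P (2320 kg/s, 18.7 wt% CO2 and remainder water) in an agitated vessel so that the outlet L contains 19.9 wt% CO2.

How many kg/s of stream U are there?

189.4 kg/s

Let U be the unknown flow. Total out = 2320 + U.
CO2 balance: 433.84 + 0.346·U = 0.199·(2320 + U)
(0.346 − 0.199)·U = 0.199×2320 − 433.84 = 27.84
U = 27.84 / 0.147 = 189.39 kg/s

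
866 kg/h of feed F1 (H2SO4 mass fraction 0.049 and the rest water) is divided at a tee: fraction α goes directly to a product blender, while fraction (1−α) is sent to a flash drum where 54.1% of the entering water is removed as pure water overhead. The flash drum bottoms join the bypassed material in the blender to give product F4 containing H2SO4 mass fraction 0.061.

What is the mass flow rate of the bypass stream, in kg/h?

534.9 kg/h

All 866×0.049 = 42.434 kg/h of H2SO4 reaches F4, so F4 = 42.434/0.061 = 695.64 kg/h and vapour = 170.36 kg/h.
The evaporator receives (1−α)·866 of feed at 0.951 water and removes 0.541 of that water:
0.541×0.951×(1−α)×866 = 170.36
(1−α) = 170.36/445.55 = 0.3824;  α = 0.6176.
Bypass flow = 0.6176×866 = 534.88 kg/h.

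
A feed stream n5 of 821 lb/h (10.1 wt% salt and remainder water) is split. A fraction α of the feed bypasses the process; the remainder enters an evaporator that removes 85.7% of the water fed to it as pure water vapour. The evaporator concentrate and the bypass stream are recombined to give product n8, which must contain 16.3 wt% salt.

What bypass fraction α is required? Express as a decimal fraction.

0.506

All 821×0.101 = 82.921 lb/h of salt reaches n8, so n8 = 82.921/0.163 = 508.72 lb/h and vapour = 312.28 lb/h.
The evaporator receives (1−α)·821 of feed at 0.899 water and removes 0.857 of that water:
0.857×0.899×(1−α)×821 = 312.28
(1−α) = 312.28/632.53 = 0.4937;  α = 0.5063.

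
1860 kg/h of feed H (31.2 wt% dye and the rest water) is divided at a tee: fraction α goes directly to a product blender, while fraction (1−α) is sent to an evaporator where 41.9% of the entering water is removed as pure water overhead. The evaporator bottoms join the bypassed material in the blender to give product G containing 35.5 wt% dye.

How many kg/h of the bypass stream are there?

1078 kg/h

All 1860×0.312 = 580.32 kg/h of dye reaches G, so G = 580.32/0.355 = 1634.7 kg/h and vapour = 225.3 kg/h.
The evaporator receives (1−α)·1860 of feed at 0.688 water and removes 0.419 of that water:
0.419×0.688×(1−α)×1860 = 225.3
(1−α) = 225.3/536.19 = 0.4202;  α = 0.5798.
Bypass flow = 0.5798×1860 = 1078.5 kg/h.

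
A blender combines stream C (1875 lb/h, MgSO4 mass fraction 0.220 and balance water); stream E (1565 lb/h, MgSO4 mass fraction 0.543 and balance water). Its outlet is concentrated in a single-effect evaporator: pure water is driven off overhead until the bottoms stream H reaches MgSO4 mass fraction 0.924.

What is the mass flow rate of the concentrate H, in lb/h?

1366 lb/h

MgSO4 entering = 1875×0.220 + 1565×0.543 = 1262.3 lb/h.
All MgSO4 reports to H, so H = 1262.3/0.924 = 1366.1 lb/h.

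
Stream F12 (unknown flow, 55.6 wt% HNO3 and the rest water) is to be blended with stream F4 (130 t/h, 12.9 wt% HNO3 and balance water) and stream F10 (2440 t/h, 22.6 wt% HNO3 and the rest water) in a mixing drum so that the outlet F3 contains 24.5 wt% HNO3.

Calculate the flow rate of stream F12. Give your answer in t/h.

Let F12 be the unknown flow. Total out = 2570 + F12.
HNO3 balance: 568.21 + 0.556·F12 = 0.245·(2570 + F12)
(0.556 − 0.245)·F12 = 0.245×2570 − 568.21 = 61.44
F12 = 61.44 / 0.311 = 197.56 t/h

197.6 t/h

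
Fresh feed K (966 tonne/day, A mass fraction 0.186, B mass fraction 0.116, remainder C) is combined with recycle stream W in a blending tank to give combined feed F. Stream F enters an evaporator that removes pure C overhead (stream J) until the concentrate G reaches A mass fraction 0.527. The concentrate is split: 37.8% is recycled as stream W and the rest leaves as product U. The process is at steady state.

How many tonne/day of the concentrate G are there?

Overall A balance (none leaves overhead): A in fresh feed = A in product, i.e. 966×0.186 = (1−0.378)·G·0.527.
G = 179.68/(0.527×0.622) = 548.14 tonne/day.

548.1 tonne/day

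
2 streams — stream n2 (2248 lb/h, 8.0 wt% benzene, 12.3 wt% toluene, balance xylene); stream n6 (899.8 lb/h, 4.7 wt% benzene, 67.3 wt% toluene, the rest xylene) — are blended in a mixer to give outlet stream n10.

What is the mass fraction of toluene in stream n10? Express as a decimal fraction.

Total flow out = 2248 + 899.8 = 3147.8 lb/h.
toluene in = 2248×0.123 + 899.8×0.673 = 882.07 lb/h.
toluene mass fraction in n10 = 882.07/3147.8 = 0.280.

0.280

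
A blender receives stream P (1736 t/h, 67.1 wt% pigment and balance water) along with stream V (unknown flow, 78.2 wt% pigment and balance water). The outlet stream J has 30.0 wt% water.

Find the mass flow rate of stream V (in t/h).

614 t/h

Let V be the unknown flow. Total out = 1736 + V.
water balance: 571.14 + 0.218·V = 0.300·(1736 + V)
(0.218 − 0.300)·V = 0.300×1736 − 571.14 = -50.344
V = -50.344 / -0.082 = 613.95 t/h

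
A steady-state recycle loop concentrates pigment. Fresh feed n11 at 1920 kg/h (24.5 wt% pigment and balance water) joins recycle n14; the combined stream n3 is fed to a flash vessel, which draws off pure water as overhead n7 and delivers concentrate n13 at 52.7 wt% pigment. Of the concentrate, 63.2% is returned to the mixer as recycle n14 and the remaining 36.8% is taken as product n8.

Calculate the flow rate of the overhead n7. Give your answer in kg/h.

Overall pigment balance (none leaves overhead): pigment in fresh feed = pigment in product, i.e. 1920×0.245 = (1−0.632)·n13·0.527.
n13 = 470.4/(0.527×0.368) = 2425.5 kg/h.
Recycle n14 = 0.632×2425.5 = 1532.9 kg/h.
Combined feed n3 = 1920 + 1532.9 = 3452.9 kg/h.
Overhead n7 = n3 − n13 = 3452.9 − 2425.5 = 1027.4 kg/h.

1027 kg/h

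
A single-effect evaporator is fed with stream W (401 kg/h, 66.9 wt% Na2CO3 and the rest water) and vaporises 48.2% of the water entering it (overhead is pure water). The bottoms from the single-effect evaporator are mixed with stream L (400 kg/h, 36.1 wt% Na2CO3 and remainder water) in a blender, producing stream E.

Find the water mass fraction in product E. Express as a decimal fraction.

0.440

Vapour removed = 0.482×0.331×401 = 63.976 kg/h; concentrate = 337.02 kg/h.
water reaching the mixer = 68.755 (from concentrate) + 400×0.639 = 324.35 kg/h.
Product flow = 337.02 + 400 = 737.02 kg/h; water fraction = 0.440.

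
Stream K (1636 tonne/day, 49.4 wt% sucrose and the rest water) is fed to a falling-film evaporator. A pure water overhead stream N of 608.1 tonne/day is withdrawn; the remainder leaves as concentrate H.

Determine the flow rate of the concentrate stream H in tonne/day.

Concentrate = 1636 − 608.1 = 1027.9 tonne/day.

1028 tonne/day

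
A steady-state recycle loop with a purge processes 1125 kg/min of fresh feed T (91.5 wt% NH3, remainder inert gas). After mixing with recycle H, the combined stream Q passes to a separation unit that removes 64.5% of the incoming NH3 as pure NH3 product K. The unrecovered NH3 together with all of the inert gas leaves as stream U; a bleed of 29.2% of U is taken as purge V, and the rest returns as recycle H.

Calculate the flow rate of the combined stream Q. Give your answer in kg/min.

1702 kg/min

inert gas enters only via T and leaves only via the purge: 1125×0.085 = 0.292×(inert gas in U), and the separation unit passes all inert gas, so inert gas in Q = inert gas in U = 327.48 kg/min.
NH3 in Q: m_A = 1125×0.915 + (1−0.292)·(1−0.645)·m_A, so m_A = 1029.4/0.7487 = 1375 kg/min.
Q = 1375 + 327.48 = 1702.4 kg/min.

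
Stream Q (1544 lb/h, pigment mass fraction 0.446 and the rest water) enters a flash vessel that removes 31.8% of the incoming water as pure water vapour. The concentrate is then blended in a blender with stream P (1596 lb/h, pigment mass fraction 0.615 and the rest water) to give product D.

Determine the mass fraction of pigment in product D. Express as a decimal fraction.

Vapour removed = 0.318×0.554×1544 = 272.01 lb/h; concentrate = 1272 lb/h.
pigment reaching the mixer = 688.62 (from concentrate) + 1596×0.615 = 1670.2 lb/h.
Product flow = 1272 + 1596 = 2868 lb/h; pigment fraction = 0.582.

0.582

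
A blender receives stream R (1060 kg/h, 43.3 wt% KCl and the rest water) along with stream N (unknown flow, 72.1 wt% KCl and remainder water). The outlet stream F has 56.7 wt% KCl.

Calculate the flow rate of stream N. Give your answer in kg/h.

Let N be the unknown flow. Total out = 1060 + N.
KCl balance: 458.98 + 0.721·N = 0.567·(1060 + N)
(0.721 − 0.567)·N = 0.567×1060 − 458.98 = 142.04
N = 142.04 / 0.154 = 922.34 kg/h

922.3 kg/h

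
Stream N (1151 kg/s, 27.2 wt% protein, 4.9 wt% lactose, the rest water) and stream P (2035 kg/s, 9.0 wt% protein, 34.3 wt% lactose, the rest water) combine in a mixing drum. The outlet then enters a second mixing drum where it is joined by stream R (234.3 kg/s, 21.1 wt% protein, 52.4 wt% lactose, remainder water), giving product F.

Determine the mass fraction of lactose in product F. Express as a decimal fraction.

0.2565

Overall, product flow = 3420.3 kg/s.
lactose in = 1151×0.049 + 2035×0.343 + 234.3×0.524 = 877.18 kg/s.
lactose fraction in F = 0.2565.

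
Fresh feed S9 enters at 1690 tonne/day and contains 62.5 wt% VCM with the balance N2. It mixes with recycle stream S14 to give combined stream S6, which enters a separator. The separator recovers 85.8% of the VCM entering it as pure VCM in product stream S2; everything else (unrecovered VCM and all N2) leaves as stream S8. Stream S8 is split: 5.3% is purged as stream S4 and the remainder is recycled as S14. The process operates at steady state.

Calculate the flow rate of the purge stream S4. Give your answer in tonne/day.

642.9 tonne/day

N2 enters only via S9 and leaves only via the purge: 1690×0.375 = 0.053×(N2 in S8), and the separator passes all N2, so N2 in S6 = N2 in S8 = 11958 tonne/day.
VCM in S6: m_A = 1690×0.625 + (1−0.053)·(1−0.858)·m_A, so m_A = 1056.2/0.8655 = 1220.4 tonne/day.
S8 = (1−0.858)×1220.4 + 11958 = 12131 tonne/day.
Purge S4 = 0.053×12131 = 642.93 tonne/day.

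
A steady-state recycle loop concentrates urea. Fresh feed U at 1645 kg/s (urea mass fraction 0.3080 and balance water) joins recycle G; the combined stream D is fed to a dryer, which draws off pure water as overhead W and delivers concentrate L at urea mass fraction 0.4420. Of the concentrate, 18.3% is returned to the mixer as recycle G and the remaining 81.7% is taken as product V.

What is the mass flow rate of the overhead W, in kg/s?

498.7 kg/s

Overall urea balance (none leaves overhead): urea in fresh feed = urea in product, i.e. 1645×0.308 = (1−0.183)·L·0.442.
L = 506.66/(0.442×0.817) = 1403 kg/s.
Recycle G = 0.183×1403 = 256.76 kg/s.
Combined feed D = 1645 + 256.76 = 1901.8 kg/s.
Overhead W = D − L = 1901.8 − 1403 = 498.71 kg/s.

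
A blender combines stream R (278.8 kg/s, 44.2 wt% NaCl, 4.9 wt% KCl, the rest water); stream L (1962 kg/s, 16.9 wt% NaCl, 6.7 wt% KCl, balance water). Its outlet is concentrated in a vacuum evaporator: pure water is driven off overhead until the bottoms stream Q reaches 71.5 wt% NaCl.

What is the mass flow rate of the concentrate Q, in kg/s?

636.1 kg/s

NaCl entering = 278.8×0.442 + 1962×0.169 = 454.81 kg/s.
All NaCl reports to Q, so Q = 454.81/0.715 = 636.09 kg/s.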